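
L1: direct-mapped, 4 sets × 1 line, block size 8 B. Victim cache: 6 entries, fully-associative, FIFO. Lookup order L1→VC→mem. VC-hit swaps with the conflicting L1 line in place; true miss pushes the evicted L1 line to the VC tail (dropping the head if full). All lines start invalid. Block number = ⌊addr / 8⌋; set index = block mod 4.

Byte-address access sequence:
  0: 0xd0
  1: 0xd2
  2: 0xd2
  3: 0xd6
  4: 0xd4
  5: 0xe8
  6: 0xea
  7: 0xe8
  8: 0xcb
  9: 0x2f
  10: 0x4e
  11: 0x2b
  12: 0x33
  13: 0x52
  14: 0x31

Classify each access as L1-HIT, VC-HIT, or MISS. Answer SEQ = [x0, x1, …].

SEQ = [MISS, L1-HIT, L1-HIT, L1-HIT, L1-HIT, MISS, L1-HIT, L1-HIT, MISS, MISS, MISS, VC-HIT, MISS, MISS, VC-HIT]

  [0] addr=0xd0 blk=26 s=2: MISS | VC []
  [1] addr=0xd2 blk=26 s=2: L1-HIT | VC []
  [2] addr=0xd2 blk=26 s=2: L1-HIT | VC []
  [3] addr=0xd6 blk=26 s=2: L1-HIT | VC []
  [4] addr=0xd4 blk=26 s=2: L1-HIT | VC []
  [5] addr=0xe8 blk=29 s=1: MISS | VC []
  [6] addr=0xea blk=29 s=1: L1-HIT | VC []
  [7] addr=0xe8 blk=29 s=1: L1-HIT | VC []
  [8] addr=0xcb blk=25 s=1: MISS | VC [29]
  [9] addr=0x2f blk=5 s=1: MISS | VC [29, 25]
  [10] addr=0x4e blk=9 s=1: MISS | VC [29, 25, 5]
  [11] addr=0x2b blk=5 s=1: VC-HIT | VC [29, 25, 9]
  [12] addr=0x33 blk=6 s=2: MISS | VC [29, 25, 9, 26]
  [13] addr=0x52 blk=10 s=2: MISS | VC [29, 25, 9, 26, 6]
  [14] addr=0x31 blk=6 s=2: VC-HIT | VC [29, 25, 9, 26, 10]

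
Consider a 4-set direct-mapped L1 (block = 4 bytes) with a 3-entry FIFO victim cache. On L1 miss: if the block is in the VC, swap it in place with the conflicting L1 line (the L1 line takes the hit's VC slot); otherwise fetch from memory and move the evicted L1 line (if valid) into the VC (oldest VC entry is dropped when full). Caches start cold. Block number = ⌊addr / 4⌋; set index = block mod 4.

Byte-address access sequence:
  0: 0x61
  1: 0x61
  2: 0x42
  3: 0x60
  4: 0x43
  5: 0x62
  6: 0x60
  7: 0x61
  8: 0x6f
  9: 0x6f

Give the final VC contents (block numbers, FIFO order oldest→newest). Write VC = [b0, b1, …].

#0 0x61→b24/s0 MISS; vc=[]
#1 0x61→b24/s0 L1-HIT; vc=[]
#2 0x42→b16/s0 MISS; vc=[24]
#3 0x60→b24/s0 VC-HIT; vc=[16]
#4 0x43→b16/s0 VC-HIT; vc=[24]
#5 0x62→b24/s0 VC-HIT; vc=[16]
#6 0x60→b24/s0 L1-HIT; vc=[16]
#7 0x61→b24/s0 L1-HIT; vc=[16]
#8 0x6f→b27/s3 MISS; vc=[16]
#9 0x6f→b27/s3 L1-HIT; vc=[16]

VC = [16]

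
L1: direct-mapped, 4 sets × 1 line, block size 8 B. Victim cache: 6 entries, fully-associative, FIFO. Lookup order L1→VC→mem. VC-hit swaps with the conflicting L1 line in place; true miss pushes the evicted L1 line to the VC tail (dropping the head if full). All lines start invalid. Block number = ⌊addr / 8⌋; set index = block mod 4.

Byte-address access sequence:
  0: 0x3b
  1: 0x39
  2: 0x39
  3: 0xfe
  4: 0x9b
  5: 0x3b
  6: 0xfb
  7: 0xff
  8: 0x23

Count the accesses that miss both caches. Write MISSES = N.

  [0] addr=0x3b blk=7 s=3: MISS | VC []
  [1] addr=0x39 blk=7 s=3: L1-HIT | VC []
  [2] addr=0x39 blk=7 s=3: L1-HIT | VC []
  [3] addr=0xfe blk=31 s=3: MISS | VC [7]
  [4] addr=0x9b blk=19 s=3: MISS | VC [7, 31]
  [5] addr=0x3b blk=7 s=3: VC-HIT | VC [19, 31]
  [6] addr=0xfb blk=31 s=3: VC-HIT | VC [19, 7]
  [7] addr=0xff blk=31 s=3: L1-HIT | VC [19, 7]
  [8] addr=0x23 blk=4 s=0: MISS | VC [19, 7]

MISSES = 4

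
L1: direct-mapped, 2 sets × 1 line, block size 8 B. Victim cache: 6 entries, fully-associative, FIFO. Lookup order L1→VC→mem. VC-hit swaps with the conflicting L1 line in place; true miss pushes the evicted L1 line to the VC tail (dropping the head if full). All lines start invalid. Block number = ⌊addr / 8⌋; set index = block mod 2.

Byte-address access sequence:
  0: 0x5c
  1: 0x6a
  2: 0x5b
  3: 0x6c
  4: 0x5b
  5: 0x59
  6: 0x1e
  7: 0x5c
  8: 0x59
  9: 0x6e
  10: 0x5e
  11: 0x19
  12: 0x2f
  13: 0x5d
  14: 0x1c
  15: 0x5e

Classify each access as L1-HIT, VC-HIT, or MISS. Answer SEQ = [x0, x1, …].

#0 0x5c→b11/s1 MISS; vc=[]
#1 0x6a→b13/s1 MISS; vc=[11]
#2 0x5b→b11/s1 VC-HIT; vc=[13]
#3 0x6c→b13/s1 VC-HIT; vc=[11]
#4 0x5b→b11/s1 VC-HIT; vc=[13]
#5 0x59→b11/s1 L1-HIT; vc=[13]
#6 0x1e→b3/s1 MISS; vc=[13,11]
#7 0x5c→b11/s1 VC-HIT; vc=[13,3]
#8 0x59→b11/s1 L1-HIT; vc=[13,3]
#9 0x6e→b13/s1 VC-HIT; vc=[11,3]
#10 0x5e→b11/s1 VC-HIT; vc=[13,3]
#11 0x19→b3/s1 VC-HIT; vc=[13,11]
#12 0x2f→b5/s1 MISS; vc=[13,11,3]
#13 0x5d→b11/s1 VC-HIT; vc=[13,5,3]
#14 0x1c→b3/s1 VC-HIT; vc=[13,5,11]
#15 0x5e→b11/s1 VC-HIT; vc=[13,5,3]

SEQ = [MISS, MISS, VC-HIT, VC-HIT, VC-HIT, L1-HIT, MISS, VC-HIT, L1-HIT, VC-HIT, VC-HIT, VC-HIT, MISS, VC-HIT, VC-HIT, VC-HIT]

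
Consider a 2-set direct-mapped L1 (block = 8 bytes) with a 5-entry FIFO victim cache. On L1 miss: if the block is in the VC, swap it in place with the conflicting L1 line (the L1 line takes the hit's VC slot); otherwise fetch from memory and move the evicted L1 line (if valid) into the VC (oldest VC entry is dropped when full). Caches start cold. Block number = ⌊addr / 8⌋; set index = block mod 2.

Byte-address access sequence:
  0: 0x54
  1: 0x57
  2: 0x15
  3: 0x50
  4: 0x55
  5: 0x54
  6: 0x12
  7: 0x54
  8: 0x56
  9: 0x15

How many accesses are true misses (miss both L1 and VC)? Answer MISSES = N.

MISSES = 2

0: 0x54 (blk 10, set 0) → MISS  vc=[]
1: 0x57 (blk 10, set 0) → L1-HIT  vc=[]
2: 0x15 (blk 2, set 0) → MISS  vc=[10]
3: 0x50 (blk 10, set 0) → VC-HIT  vc=[2]
4: 0x55 (blk 10, set 0) → L1-HIT  vc=[2]
5: 0x54 (blk 10, set 0) → L1-HIT  vc=[2]
6: 0x12 (blk 2, set 0) → VC-HIT  vc=[10]
7: 0x54 (blk 10, set 0) → VC-HIT  vc=[2]
8: 0x56 (blk 10, set 0) → L1-HIT  vc=[2]
9: 0x15 (blk 2, set 0) → VC-HIT  vc=[10]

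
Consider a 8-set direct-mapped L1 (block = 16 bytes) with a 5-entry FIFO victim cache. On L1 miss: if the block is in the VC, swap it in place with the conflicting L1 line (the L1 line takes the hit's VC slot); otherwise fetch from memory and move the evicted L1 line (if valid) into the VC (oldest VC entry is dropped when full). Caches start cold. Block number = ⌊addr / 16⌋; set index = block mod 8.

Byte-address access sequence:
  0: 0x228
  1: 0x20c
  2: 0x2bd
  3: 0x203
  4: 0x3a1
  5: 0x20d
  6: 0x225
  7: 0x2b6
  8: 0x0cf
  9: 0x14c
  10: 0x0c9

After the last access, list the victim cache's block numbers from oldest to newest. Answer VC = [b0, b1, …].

VC = [58, 20]

#0 0x228→b34/s2 MISS; vc=[]
#1 0x20c→b32/s0 MISS; vc=[]
#2 0x2bd→b43/s3 MISS; vc=[]
#3 0x203→b32/s0 L1-HIT; vc=[]
#4 0x3a1→b58/s2 MISS; vc=[34]
#5 0x20d→b32/s0 L1-HIT; vc=[34]
#6 0x225→b34/s2 VC-HIT; vc=[58]
#7 0x2b6→b43/s3 L1-HIT; vc=[58]
#8 0xcf→b12/s4 MISS; vc=[58]
#9 0x14c→b20/s4 MISS; vc=[58,12]
#10 0xc9→b12/s4 VC-HIT; vc=[58,20]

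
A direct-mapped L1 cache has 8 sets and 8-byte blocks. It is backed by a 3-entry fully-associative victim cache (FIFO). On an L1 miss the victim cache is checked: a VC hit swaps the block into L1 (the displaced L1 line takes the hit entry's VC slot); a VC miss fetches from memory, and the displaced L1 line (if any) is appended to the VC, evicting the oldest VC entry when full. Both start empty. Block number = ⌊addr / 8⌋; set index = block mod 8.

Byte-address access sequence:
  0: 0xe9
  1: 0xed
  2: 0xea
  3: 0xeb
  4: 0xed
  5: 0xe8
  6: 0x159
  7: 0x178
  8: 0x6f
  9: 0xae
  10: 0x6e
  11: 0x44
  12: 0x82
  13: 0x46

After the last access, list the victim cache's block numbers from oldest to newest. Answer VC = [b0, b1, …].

0: 0xe9 (blk 29, set 5) → MISS  vc=[]
1: 0xed (blk 29, set 5) → L1-HIT  vc=[]
2: 0xea (blk 29, set 5) → L1-HIT  vc=[]
3: 0xeb (blk 29, set 5) → L1-HIT  vc=[]
4: 0xed (blk 29, set 5) → L1-HIT  vc=[]
5: 0xe8 (blk 29, set 5) → L1-HIT  vc=[]
6: 0x159 (blk 43, set 3) → MISS  vc=[]
7: 0x178 (blk 47, set 7) → MISS  vc=[]
8: 0x6f (blk 13, set 5) → MISS  vc=[29]
9: 0xae (blk 21, set 5) → MISS  vc=[29, 13]
10: 0x6e (blk 13, set 5) → VC-HIT  vc=[29, 21]
11: 0x44 (blk 8, set 0) → MISS  vc=[29, 21]
12: 0x82 (blk 16, set 0) → MISS  vc=[29, 21, 8]
13: 0x46 (blk 8, set 0) → VC-HIT  vc=[29, 21, 16]

VC = [29, 21, 16]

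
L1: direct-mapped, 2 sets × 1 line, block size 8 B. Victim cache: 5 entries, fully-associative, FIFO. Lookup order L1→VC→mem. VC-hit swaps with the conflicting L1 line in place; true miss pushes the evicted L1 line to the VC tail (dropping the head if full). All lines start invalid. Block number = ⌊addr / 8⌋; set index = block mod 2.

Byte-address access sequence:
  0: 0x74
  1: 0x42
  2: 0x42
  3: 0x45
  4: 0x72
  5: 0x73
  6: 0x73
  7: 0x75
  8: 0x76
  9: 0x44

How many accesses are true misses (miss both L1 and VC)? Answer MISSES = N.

MISSES = 2

0: 0x74 (blk 14, set 0) → MISS  vc=[]
1: 0x42 (blk 8, set 0) → MISS  vc=[14]
2: 0x42 (blk 8, set 0) → L1-HIT  vc=[14]
3: 0x45 (blk 8, set 0) → L1-HIT  vc=[14]
4: 0x72 (blk 14, set 0) → VC-HIT  vc=[8]
5: 0x73 (blk 14, set 0) → L1-HIT  vc=[8]
6: 0x73 (blk 14, set 0) → L1-HIT  vc=[8]
7: 0x75 (blk 14, set 0) → L1-HIT  vc=[8]
8: 0x76 (blk 14, set 0) → L1-HIT  vc=[8]
9: 0x44 (blk 8, set 0) → VC-HIT  vc=[14]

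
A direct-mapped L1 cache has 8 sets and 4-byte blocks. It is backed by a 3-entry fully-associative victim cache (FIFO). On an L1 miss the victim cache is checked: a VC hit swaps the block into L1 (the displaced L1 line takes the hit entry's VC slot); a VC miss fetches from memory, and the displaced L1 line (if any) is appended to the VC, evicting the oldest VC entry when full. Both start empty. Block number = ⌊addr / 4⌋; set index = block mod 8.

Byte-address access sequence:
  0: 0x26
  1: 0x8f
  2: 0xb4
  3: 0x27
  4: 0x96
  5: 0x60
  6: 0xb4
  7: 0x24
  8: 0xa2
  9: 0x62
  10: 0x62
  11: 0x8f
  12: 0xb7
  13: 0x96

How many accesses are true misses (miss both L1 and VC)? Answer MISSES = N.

  [0] addr=0x26 blk=9 s=1: MISS | VC []
  [1] addr=0x8f blk=35 s=3: MISS | VC []
  [2] addr=0xb4 blk=45 s=5: MISS | VC []
  [3] addr=0x27 blk=9 s=1: L1-HIT | VC []
  [4] addr=0x96 blk=37 s=5: MISS | VC [45]
  [5] addr=0x60 blk=24 s=0: MISS | VC [45]
  [6] addr=0xb4 blk=45 s=5: VC-HIT | VC [37]
  [7] addr=0x24 blk=9 s=1: L1-HIT | VC [37]
  [8] addr=0xa2 blk=40 s=0: MISS | VC [37, 24]
  [9] addr=0x62 blk=24 s=0: VC-HIT | VC [37, 40]
  [10] addr=0x62 blk=24 s=0: L1-HIT | VC [37, 40]
  [11] addr=0x8f blk=35 s=3: L1-HIT | VC [37, 40]
  [12] addr=0xb7 blk=45 s=5: L1-HIT | VC [37, 40]
  [13] addr=0x96 blk=37 s=5: VC-HIT | VC [45, 40]

MISSES = 6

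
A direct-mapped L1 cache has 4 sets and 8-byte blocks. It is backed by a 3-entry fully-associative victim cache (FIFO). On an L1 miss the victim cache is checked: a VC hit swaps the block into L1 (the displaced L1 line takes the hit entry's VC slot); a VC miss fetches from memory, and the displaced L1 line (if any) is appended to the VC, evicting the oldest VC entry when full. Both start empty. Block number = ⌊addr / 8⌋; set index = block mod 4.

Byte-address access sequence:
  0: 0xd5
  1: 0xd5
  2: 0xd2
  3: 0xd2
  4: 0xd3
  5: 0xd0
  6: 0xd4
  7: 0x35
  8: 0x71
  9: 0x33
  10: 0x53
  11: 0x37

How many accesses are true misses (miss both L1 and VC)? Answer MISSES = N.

#0 0xd5→b26/s2 MISS; vc=[]
#1 0xd5→b26/s2 L1-HIT; vc=[]
#2 0xd2→b26/s2 L1-HIT; vc=[]
#3 0xd2→b26/s2 L1-HIT; vc=[]
#4 0xd3→b26/s2 L1-HIT; vc=[]
#5 0xd0→b26/s2 L1-HIT; vc=[]
#6 0xd4→b26/s2 L1-HIT; vc=[]
#7 0x35→b6/s2 MISS; vc=[26]
#8 0x71→b14/s2 MISS; vc=[26,6]
#9 0x33→b6/s2 VC-HIT; vc=[26,14]
#10 0x53→b10/s2 MISS; vc=[26,14,6]
#11 0x37→b6/s2 VC-HIT; vc=[26,14,10]

MISSES = 4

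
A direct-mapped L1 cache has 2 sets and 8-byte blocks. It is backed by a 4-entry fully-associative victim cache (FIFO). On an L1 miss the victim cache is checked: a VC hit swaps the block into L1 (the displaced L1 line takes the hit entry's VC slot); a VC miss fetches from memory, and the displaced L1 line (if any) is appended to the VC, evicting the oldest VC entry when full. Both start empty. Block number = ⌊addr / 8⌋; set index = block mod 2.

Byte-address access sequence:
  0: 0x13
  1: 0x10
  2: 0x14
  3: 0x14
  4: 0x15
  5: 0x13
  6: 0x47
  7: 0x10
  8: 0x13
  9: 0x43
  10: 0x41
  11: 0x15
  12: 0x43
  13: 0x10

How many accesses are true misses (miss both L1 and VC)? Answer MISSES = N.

MISSES = 2

0: 0x13 (blk 2, set 0) → MISS  vc=[]
1: 0x10 (blk 2, set 0) → L1-HIT  vc=[]
2: 0x14 (blk 2, set 0) → L1-HIT  vc=[]
3: 0x14 (blk 2, set 0) → L1-HIT  vc=[]
4: 0x15 (blk 2, set 0) → L1-HIT  vc=[]
5: 0x13 (blk 2, set 0) → L1-HIT  vc=[]
6: 0x47 (blk 8, set 0) → MISS  vc=[2]
7: 0x10 (blk 2, set 0) → VC-HIT  vc=[8]
8: 0x13 (blk 2, set 0) → L1-HIT  vc=[8]
9: 0x43 (blk 8, set 0) → VC-HIT  vc=[2]
10: 0x41 (blk 8, set 0) → L1-HIT  vc=[2]
11: 0x15 (blk 2, set 0) → VC-HIT  vc=[8]
12: 0x43 (blk 8, set 0) → VC-HIT  vc=[2]
13: 0x10 (blk 2, set 0) → VC-HIT  vc=[8]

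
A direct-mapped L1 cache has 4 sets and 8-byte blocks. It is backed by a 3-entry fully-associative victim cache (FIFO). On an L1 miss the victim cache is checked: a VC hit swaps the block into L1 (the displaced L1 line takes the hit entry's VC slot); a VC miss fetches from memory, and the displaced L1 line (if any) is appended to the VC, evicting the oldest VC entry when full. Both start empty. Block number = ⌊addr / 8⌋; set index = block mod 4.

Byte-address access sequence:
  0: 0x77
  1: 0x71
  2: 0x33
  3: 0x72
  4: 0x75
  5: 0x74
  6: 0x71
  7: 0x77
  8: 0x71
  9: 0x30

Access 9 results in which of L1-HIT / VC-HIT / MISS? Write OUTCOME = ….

0: 0x77 (blk 14, set 2) → MISS  vc=[]
1: 0x71 (blk 14, set 2) → L1-HIT  vc=[]
2: 0x33 (blk 6, set 2) → MISS  vc=[14]
3: 0x72 (blk 14, set 2) → VC-HIT  vc=[6]
4: 0x75 (blk 14, set 2) → L1-HIT  vc=[6]
5: 0x74 (blk 14, set 2) → L1-HIT  vc=[6]
6: 0x71 (blk 14, set 2) → L1-HIT  vc=[6]
7: 0x77 (blk 14, set 2) → L1-HIT  vc=[6]
8: 0x71 (blk 14, set 2) → L1-HIT  vc=[6]
9: 0x30 (blk 6, set 2) → VC-HIT  vc=[14]

OUTCOME = VC-HIT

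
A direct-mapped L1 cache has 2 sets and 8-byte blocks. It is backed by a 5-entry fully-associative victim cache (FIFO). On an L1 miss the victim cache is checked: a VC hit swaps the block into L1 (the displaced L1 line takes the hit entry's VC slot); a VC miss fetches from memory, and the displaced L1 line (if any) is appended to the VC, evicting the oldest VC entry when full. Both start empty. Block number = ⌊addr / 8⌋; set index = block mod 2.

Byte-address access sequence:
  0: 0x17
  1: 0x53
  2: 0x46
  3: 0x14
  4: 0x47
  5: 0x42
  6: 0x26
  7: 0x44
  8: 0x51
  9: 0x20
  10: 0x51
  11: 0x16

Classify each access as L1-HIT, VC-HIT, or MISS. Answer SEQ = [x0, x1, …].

  [0] addr=0x17 blk=2 s=0: MISS | VC []
  [1] addr=0x53 blk=10 s=0: MISS | VC [2]
  [2] addr=0x46 blk=8 s=0: MISS | VC [2, 10]
  [3] addr=0x14 blk=2 s=0: VC-HIT | VC [8, 10]
  [4] addr=0x47 blk=8 s=0: VC-HIT | VC [2, 10]
  [5] addr=0x42 blk=8 s=0: L1-HIT | VC [2, 10]
  [6] addr=0x26 blk=4 s=0: MISS | VC [2, 10, 8]
  [7] addr=0x44 blk=8 s=0: VC-HIT | VC [2, 10, 4]
  [8] addr=0x51 blk=10 s=0: VC-HIT | VC [2, 8, 4]
  [9] addr=0x20 blk=4 s=0: VC-HIT | VC [2, 8, 10]
  [10] addr=0x51 blk=10 s=0: VC-HIT | VC [2, 8, 4]
  [11] addr=0x16 blk=2 s=0: VC-HIT | VC [10, 8, 4]

SEQ = [MISS, MISS, MISS, VC-HIT, VC-HIT, L1-HIT, MISS, VC-HIT, VC-HIT, VC-HIT, VC-HIT, VC-HIT]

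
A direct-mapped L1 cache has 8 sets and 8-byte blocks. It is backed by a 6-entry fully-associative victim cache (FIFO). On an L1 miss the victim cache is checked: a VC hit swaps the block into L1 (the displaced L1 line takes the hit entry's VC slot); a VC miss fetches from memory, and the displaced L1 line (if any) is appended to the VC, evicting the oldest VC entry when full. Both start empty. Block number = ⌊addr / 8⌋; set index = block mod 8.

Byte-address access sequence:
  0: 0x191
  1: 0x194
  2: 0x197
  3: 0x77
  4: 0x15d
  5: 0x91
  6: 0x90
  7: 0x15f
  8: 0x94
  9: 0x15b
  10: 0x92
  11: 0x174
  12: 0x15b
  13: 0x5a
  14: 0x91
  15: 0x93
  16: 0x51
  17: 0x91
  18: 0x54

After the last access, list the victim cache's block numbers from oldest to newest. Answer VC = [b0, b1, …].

  [0] addr=0x191 blk=50 s=2: MISS | VC []
  [1] addr=0x194 blk=50 s=2: L1-HIT | VC []
  [2] addr=0x197 blk=50 s=2: L1-HIT | VC []
  [3] addr=0x77 blk=14 s=6: MISS | VC []
  [4] addr=0x15d blk=43 s=3: MISS | VC []
  [5] addr=0x91 blk=18 s=2: MISS | VC [50]
  [6] addr=0x90 blk=18 s=2: L1-HIT | VC [50]
  [7] addr=0x15f blk=43 s=3: L1-HIT | VC [50]
  [8] addr=0x94 blk=18 s=2: L1-HIT | VC [50]
  [9] addr=0x15b blk=43 s=3: L1-HIT | VC [50]
  [10] addr=0x92 blk=18 s=2: L1-HIT | VC [50]
  [11] addr=0x174 blk=46 s=6: MISS | VC [50, 14]
  [12] addr=0x15b blk=43 s=3: L1-HIT | VC [50, 14]
  [13] addr=0x5a blk=11 s=3: MISS | VC [50, 14, 43]
  [14] addr=0x91 blk=18 s=2: L1-HIT | VC [50, 14, 43]
  [15] addr=0x93 blk=18 s=2: L1-HIT | VC [50, 14, 43]
  [16] addr=0x51 blk=10 s=2: MISS | VC [50, 14, 43, 18]
  [17] addr=0x91 blk=18 s=2: VC-HIT | VC [50, 14, 43, 10]
  [18] addr=0x54 blk=10 s=2: VC-HIT | VC [50, 14, 43, 18]

VC = [50, 14, 43, 18]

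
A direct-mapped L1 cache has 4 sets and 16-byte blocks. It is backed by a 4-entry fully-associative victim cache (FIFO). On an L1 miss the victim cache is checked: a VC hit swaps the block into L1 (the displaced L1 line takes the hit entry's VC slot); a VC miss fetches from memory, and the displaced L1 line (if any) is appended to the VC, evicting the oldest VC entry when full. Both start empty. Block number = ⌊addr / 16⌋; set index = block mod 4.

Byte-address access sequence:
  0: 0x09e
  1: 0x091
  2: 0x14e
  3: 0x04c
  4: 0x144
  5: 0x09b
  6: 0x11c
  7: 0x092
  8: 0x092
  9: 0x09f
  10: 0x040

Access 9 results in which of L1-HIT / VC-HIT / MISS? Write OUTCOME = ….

OUTCOME = L1-HIT

0: 0x9e (blk 9, set 1) → MISS  vc=[]
1: 0x91 (blk 9, set 1) → L1-HIT  vc=[]
2: 0x14e (blk 20, set 0) → MISS  vc=[]
3: 0x4c (blk 4, set 0) → MISS  vc=[20]
4: 0x144 (blk 20, set 0) → VC-HIT  vc=[4]
5: 0x9b (blk 9, set 1) → L1-HIT  vc=[4]
6: 0x11c (blk 17, set 1) → MISS  vc=[4, 9]
7: 0x92 (blk 9, set 1) → VC-HIT  vc=[4, 17]
8: 0x92 (blk 9, set 1) → L1-HIT  vc=[4, 17]
9: 0x9f (blk 9, set 1) → L1-HIT  vc=[4, 17]
10: 0x40 (blk 4, set 0) → VC-HIT  vc=[20, 17]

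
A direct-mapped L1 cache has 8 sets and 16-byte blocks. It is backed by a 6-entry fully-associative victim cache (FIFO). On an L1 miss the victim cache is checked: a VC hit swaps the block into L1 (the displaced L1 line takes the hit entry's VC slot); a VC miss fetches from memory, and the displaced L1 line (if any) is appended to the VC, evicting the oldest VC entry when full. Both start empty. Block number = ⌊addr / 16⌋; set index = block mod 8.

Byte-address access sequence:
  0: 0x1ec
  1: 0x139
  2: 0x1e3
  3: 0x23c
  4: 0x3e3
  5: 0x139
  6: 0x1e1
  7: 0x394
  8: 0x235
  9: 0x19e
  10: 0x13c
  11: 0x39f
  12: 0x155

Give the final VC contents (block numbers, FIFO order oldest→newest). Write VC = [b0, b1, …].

VC = [35, 62, 25]

0: 0x1ec (blk 30, set 6) → MISS  vc=[]
1: 0x139 (blk 19, set 3) → MISS  vc=[]
2: 0x1e3 (blk 30, set 6) → L1-HIT  vc=[]
3: 0x23c (blk 35, set 3) → MISS  vc=[19]
4: 0x3e3 (blk 62, set 6) → MISS  vc=[19, 30]
5: 0x139 (blk 19, set 3) → VC-HIT  vc=[35, 30]
6: 0x1e1 (blk 30, set 6) → VC-HIT  vc=[35, 62]
7: 0x394 (blk 57, set 1) → MISS  vc=[35, 62]
8: 0x235 (blk 35, set 3) → VC-HIT  vc=[19, 62]
9: 0x19e (blk 25, set 1) → MISS  vc=[19, 62, 57]
10: 0x13c (blk 19, set 3) → VC-HIT  vc=[35, 62, 57]
11: 0x39f (blk 57, set 1) → VC-HIT  vc=[35, 62, 25]
12: 0x155 (blk 21, set 5) → MISS  vc=[35, 62, 25]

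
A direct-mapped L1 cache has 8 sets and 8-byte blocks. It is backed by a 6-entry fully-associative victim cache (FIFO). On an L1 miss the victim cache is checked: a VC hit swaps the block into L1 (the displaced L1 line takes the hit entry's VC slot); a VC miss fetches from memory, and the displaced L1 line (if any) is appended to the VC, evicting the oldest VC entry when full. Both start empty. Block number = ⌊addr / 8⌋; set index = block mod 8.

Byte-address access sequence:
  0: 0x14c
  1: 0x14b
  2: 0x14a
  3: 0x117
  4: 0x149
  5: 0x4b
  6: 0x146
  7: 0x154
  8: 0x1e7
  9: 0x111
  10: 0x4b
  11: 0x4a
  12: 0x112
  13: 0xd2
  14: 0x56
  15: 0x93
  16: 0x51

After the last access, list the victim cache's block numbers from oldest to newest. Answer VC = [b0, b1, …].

VC = [41, 42, 34, 26, 18]

  [0] addr=0x14c blk=41 s=1: MISS | VC []
  [1] addr=0x14b blk=41 s=1: L1-HIT | VC []
  [2] addr=0x14a blk=41 s=1: L1-HIT | VC []
  [3] addr=0x117 blk=34 s=2: MISS | VC []
  [4] addr=0x149 blk=41 s=1: L1-HIT | VC []
  [5] addr=0x4b blk=9 s=1: MISS | VC [41]
  [6] addr=0x146 blk=40 s=0: MISS | VC [41]
  [7] addr=0x154 blk=42 s=2: MISS | VC [41, 34]
  [8] addr=0x1e7 blk=60 s=4: MISS | VC [41, 34]
  [9] addr=0x111 blk=34 s=2: VC-HIT | VC [41, 42]
  [10] addr=0x4b blk=9 s=1: L1-HIT | VC [41, 42]
  [11] addr=0x4a blk=9 s=1: L1-HIT | VC [41, 42]
  [12] addr=0x112 blk=34 s=2: L1-HIT | VC [41, 42]
  [13] addr=0xd2 blk=26 s=2: MISS | VC [41, 42, 34]
  [14] addr=0x56 blk=10 s=2: MISS | VC [41, 42, 34, 26]
  [15] addr=0x93 blk=18 s=2: MISS | VC [41, 42, 34, 26, 10]
  [16] addr=0x51 blk=10 s=2: VC-HIT | VC [41, 42, 34, 26, 18]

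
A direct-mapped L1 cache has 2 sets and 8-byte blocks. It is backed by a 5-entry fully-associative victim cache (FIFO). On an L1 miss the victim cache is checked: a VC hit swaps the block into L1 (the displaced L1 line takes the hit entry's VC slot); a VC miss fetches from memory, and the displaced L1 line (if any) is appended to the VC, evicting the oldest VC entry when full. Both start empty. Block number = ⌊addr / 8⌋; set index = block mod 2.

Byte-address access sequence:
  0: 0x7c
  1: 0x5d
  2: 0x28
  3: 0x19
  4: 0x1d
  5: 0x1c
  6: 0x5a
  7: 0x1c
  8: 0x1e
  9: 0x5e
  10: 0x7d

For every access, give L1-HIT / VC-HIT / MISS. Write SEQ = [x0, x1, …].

SEQ = [MISS, MISS, MISS, MISS, L1-HIT, L1-HIT, VC-HIT, VC-HIT, L1-HIT, VC-HIT, VC-HIT]

#0 0x7c→b15/s1 MISS; vc=[]
#1 0x5d→b11/s1 MISS; vc=[15]
#2 0x28→b5/s1 MISS; vc=[15,11]
#3 0x19→b3/s1 MISS; vc=[15,11,5]
#4 0x1d→b3/s1 L1-HIT; vc=[15,11,5]
#5 0x1c→b3/s1 L1-HIT; vc=[15,11,5]
#6 0x5a→b11/s1 VC-HIT; vc=[15,3,5]
#7 0x1c→b3/s1 VC-HIT; vc=[15,11,5]
#8 0x1e→b3/s1 L1-HIT; vc=[15,11,5]
#9 0x5e→b11/s1 VC-HIT; vc=[15,3,5]
#10 0x7d→b15/s1 VC-HIT; vc=[11,3,5]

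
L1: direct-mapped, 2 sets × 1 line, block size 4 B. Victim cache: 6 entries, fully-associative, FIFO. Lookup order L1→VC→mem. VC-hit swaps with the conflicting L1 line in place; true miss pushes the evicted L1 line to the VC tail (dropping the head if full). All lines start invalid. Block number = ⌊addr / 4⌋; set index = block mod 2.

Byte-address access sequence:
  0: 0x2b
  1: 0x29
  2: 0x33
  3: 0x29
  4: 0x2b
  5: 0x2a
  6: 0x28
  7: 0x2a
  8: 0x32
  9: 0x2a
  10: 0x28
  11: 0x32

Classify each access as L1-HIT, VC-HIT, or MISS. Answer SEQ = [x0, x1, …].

  [0] addr=0x2b blk=10 s=0: MISS | VC []
  [1] addr=0x29 blk=10 s=0: L1-HIT | VC []
  [2] addr=0x33 blk=12 s=0: MISS | VC [10]
  [3] addr=0x29 blk=10 s=0: VC-HIT | VC [12]
  [4] addr=0x2b blk=10 s=0: L1-HIT | VC [12]
  [5] addr=0x2a blk=10 s=0: L1-HIT | VC [12]
  [6] addr=0x28 blk=10 s=0: L1-HIT | VC [12]
  [7] addr=0x2a blk=10 s=0: L1-HIT | VC [12]
  [8] addr=0x32 blk=12 s=0: VC-HIT | VC [10]
  [9] addr=0x2a blk=10 s=0: VC-HIT | VC [12]
  [10] addr=0x28 blk=10 s=0: L1-HIT | VC [12]
  [11] addr=0x32 blk=12 s=0: VC-HIT | VC [10]

SEQ = [MISS, L1-HIT, MISS, VC-HIT, L1-HIT, L1-HIT, L1-HIT, L1-HIT, VC-HIT, VC-HIT, L1-HIT, VC-HIT]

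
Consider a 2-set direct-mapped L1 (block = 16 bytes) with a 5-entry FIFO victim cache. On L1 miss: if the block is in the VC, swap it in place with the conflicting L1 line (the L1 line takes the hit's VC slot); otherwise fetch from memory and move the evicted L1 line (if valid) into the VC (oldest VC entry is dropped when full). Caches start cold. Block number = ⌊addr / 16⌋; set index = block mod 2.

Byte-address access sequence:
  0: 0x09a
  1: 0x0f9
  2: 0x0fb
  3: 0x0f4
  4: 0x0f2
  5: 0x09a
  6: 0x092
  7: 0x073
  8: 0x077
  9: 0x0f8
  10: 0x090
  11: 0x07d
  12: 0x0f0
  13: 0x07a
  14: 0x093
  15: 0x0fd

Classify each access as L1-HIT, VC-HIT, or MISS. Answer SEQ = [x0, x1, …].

#0 0x9a→b9/s1 MISS; vc=[]
#1 0xf9→b15/s1 MISS; vc=[9]
#2 0xfb→b15/s1 L1-HIT; vc=[9]
#3 0xf4→b15/s1 L1-HIT; vc=[9]
#4 0xf2→b15/s1 L1-HIT; vc=[9]
#5 0x9a→b9/s1 VC-HIT; vc=[15]
#6 0x92→b9/s1 L1-HIT; vc=[15]
#7 0x73→b7/s1 MISS; vc=[15,9]
#8 0x77→b7/s1 L1-HIT; vc=[15,9]
#9 0xf8→b15/s1 VC-HIT; vc=[7,9]
#10 0x90→b9/s1 VC-HIT; vc=[7,15]
#11 0x7d→b7/s1 VC-HIT; vc=[9,15]
#12 0xf0→b15/s1 VC-HIT; vc=[9,7]
#13 0x7a→b7/s1 VC-HIT; vc=[9,15]
#14 0x93→b9/s1 VC-HIT; vc=[7,15]
#15 0xfd→b15/s1 VC-HIT; vc=[7,9]

SEQ = [MISS, MISS, L1-HIT, L1-HIT, L1-HIT, VC-HIT, L1-HIT, MISS, L1-HIT, VC-HIT, VC-HIT, VC-HIT, VC-HIT, VC-HIT, VC-HIT, VC-HIT]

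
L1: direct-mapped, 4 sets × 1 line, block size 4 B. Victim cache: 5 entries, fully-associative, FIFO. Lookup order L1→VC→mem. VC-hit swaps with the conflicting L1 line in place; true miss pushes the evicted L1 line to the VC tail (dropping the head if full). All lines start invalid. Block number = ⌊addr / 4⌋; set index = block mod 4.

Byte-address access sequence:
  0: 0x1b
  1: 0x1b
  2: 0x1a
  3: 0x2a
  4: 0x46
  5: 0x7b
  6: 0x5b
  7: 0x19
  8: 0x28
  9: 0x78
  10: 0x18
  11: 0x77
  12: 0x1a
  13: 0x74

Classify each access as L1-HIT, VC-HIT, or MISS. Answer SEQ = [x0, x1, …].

SEQ = [MISS, L1-HIT, L1-HIT, MISS, MISS, MISS, MISS, VC-HIT, VC-HIT, VC-HIT, VC-HIT, MISS, L1-HIT, L1-HIT]

  [0] addr=0x1b blk=6 s=2: MISS | VC []
  [1] addr=0x1b blk=6 s=2: L1-HIT | VC []
  [2] addr=0x1a blk=6 s=2: L1-HIT | VC []
  [3] addr=0x2a blk=10 s=2: MISS | VC [6]
  [4] addr=0x46 blk=17 s=1: MISS | VC [6]
  [5] addr=0x7b blk=30 s=2: MISS | VC [6, 10]
  [6] addr=0x5b blk=22 s=2: MISS | VC [6, 10, 30]
  [7] addr=0x19 blk=6 s=2: VC-HIT | VC [22, 10, 30]
  [8] addr=0x28 blk=10 s=2: VC-HIT | VC [22, 6, 30]
  [9] addr=0x78 blk=30 s=2: VC-HIT | VC [22, 6, 10]
  [10] addr=0x18 blk=6 s=2: VC-HIT | VC [22, 30, 10]
  [11] addr=0x77 blk=29 s=1: MISS | VC [22, 30, 10, 17]
  [12] addr=0x1a blk=6 s=2: L1-HIT | VC [22, 30, 10, 17]
  [13] addr=0x74 blk=29 s=1: L1-HIT | VC [22, 30, 10, 17]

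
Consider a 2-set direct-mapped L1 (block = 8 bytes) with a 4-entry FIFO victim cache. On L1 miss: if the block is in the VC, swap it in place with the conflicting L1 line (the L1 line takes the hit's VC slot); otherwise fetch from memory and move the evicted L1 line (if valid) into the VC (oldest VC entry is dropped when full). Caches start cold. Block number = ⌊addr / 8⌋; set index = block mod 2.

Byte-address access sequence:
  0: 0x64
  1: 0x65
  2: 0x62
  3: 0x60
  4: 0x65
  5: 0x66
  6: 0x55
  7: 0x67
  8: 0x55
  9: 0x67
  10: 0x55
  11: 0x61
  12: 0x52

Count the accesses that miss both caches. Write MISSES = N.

MISSES = 2

#0 0x64→b12/s0 MISS; vc=[]
#1 0x65→b12/s0 L1-HIT; vc=[]
#2 0x62→b12/s0 L1-HIT; vc=[]
#3 0x60→b12/s0 L1-HIT; vc=[]
#4 0x65→b12/s0 L1-HIT; vc=[]
#5 0x66→b12/s0 L1-HIT; vc=[]
#6 0x55→b10/s0 MISS; vc=[12]
#7 0x67→b12/s0 VC-HIT; vc=[10]
#8 0x55→b10/s0 VC-HIT; vc=[12]
#9 0x67→b12/s0 VC-HIT; vc=[10]
#10 0x55→b10/s0 VC-HIT; vc=[12]
#11 0x61→b12/s0 VC-HIT; vc=[10]
#12 0x52→b10/s0 VC-HIT; vc=[12]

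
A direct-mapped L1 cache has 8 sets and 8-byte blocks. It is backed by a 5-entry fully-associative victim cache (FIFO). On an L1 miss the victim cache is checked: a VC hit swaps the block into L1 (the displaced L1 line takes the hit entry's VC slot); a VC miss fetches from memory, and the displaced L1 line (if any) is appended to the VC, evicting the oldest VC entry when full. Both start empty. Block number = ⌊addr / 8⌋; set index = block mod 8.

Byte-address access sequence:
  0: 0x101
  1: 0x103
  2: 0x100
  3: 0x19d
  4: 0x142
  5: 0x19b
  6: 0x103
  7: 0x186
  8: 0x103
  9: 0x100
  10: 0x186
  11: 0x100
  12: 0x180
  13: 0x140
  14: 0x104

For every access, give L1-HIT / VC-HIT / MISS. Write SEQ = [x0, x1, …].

0: 0x101 (blk 32, set 0) → MISS  vc=[]
1: 0x103 (blk 32, set 0) → L1-HIT  vc=[]
2: 0x100 (blk 32, set 0) → L1-HIT  vc=[]
3: 0x19d (blk 51, set 3) → MISS  vc=[]
4: 0x142 (blk 40, set 0) → MISS  vc=[32]
5: 0x19b (blk 51, set 3) → L1-HIT  vc=[32]
6: 0x103 (blk 32, set 0) → VC-HIT  vc=[40]
7: 0x186 (blk 48, set 0) → MISS  vc=[40, 32]
8: 0x103 (blk 32, set 0) → VC-HIT  vc=[40, 48]
9: 0x100 (blk 32, set 0) → L1-HIT  vc=[40, 48]
10: 0x186 (blk 48, set 0) → VC-HIT  vc=[40, 32]
11: 0x100 (blk 32, set 0) → VC-HIT  vc=[40, 48]
12: 0x180 (blk 48, set 0) → VC-HIT  vc=[40, 32]
13: 0x140 (blk 40, set 0) → VC-HIT  vc=[48, 32]
14: 0x104 (blk 32, set 0) → VC-HIT  vc=[48, 40]

SEQ = [MISS, L1-HIT, L1-HIT, MISS, MISS, L1-HIT, VC-HIT, MISS, VC-HIT, L1-HIT, VC-HIT, VC-HIT, VC-HIT, VC-HIT, VC-HIT]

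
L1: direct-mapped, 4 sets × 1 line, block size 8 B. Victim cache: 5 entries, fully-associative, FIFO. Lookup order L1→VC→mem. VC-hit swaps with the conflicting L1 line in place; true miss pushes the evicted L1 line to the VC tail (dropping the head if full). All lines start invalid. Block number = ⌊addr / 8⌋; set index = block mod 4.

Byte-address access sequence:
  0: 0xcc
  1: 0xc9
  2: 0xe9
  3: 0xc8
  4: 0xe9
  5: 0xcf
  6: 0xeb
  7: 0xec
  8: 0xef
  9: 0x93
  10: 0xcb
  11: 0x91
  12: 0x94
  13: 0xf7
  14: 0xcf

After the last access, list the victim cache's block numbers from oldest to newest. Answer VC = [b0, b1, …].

VC = [29, 18]

0: 0xcc (blk 25, set 1) → MISS  vc=[]
1: 0xc9 (blk 25, set 1) → L1-HIT  vc=[]
2: 0xe9 (blk 29, set 1) → MISS  vc=[25]
3: 0xc8 (blk 25, set 1) → VC-HIT  vc=[29]
4: 0xe9 (blk 29, set 1) → VC-HIT  vc=[25]
5: 0xcf (blk 25, set 1) → VC-HIT  vc=[29]
6: 0xeb (blk 29, set 1) → VC-HIT  vc=[25]
7: 0xec (blk 29, set 1) → L1-HIT  vc=[25]
8: 0xef (blk 29, set 1) → L1-HIT  vc=[25]
9: 0x93 (blk 18, set 2) → MISS  vc=[25]
10: 0xcb (blk 25, set 1) → VC-HIT  vc=[29]
11: 0x91 (blk 18, set 2) → L1-HIT  vc=[29]
12: 0x94 (blk 18, set 2) → L1-HIT  vc=[29]
13: 0xf7 (blk 30, set 2) → MISS  vc=[29, 18]
14: 0xcf (blk 25, set 1) → L1-HIT  vc=[29, 18]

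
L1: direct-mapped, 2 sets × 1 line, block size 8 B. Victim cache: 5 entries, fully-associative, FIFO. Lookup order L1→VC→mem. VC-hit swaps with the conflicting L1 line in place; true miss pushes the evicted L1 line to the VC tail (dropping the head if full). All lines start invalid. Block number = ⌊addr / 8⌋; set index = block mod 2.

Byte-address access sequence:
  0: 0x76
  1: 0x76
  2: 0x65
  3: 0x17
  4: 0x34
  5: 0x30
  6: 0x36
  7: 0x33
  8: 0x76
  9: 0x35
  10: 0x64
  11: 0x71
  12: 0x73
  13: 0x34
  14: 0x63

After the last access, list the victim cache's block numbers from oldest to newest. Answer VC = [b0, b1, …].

0: 0x76 (blk 14, set 0) → MISS  vc=[]
1: 0x76 (blk 14, set 0) → L1-HIT  vc=[]
2: 0x65 (blk 12, set 0) → MISS  vc=[14]
3: 0x17 (blk 2, set 0) → MISS  vc=[14, 12]
4: 0x34 (blk 6, set 0) → MISS  vc=[14, 12, 2]
5: 0x30 (blk 6, set 0) → L1-HIT  vc=[14, 12, 2]
6: 0x36 (blk 6, set 0) → L1-HIT  vc=[14, 12, 2]
7: 0x33 (blk 6, set 0) → L1-HIT  vc=[14, 12, 2]
8: 0x76 (blk 14, set 0) → VC-HIT  vc=[6, 12, 2]
9: 0x35 (blk 6, set 0) → VC-HIT  vc=[14, 12, 2]
10: 0x64 (blk 12, set 0) → VC-HIT  vc=[14, 6, 2]
11: 0x71 (blk 14, set 0) → VC-HIT  vc=[12, 6, 2]
12: 0x73 (blk 14, set 0) → L1-HIT  vc=[12, 6, 2]
13: 0x34 (blk 6, set 0) → VC-HIT  vc=[12, 14, 2]
14: 0x63 (blk 12, set 0) → VC-HIT  vc=[6, 14, 2]

VC = [6, 14, 2]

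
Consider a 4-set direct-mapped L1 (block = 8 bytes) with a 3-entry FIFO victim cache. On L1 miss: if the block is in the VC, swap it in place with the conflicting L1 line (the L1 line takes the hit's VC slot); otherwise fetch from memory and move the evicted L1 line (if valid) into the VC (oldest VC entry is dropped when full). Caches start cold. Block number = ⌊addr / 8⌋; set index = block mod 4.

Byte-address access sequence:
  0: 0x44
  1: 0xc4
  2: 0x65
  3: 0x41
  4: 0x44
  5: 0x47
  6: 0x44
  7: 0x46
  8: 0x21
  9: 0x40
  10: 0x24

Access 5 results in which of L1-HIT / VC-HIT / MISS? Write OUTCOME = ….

  [0] addr=0x44 blk=8 s=0: MISS | VC []
  [1] addr=0xc4 blk=24 s=0: MISS | VC [8]
  [2] addr=0x65 blk=12 s=0: MISS | VC [8, 24]
  [3] addr=0x41 blk=8 s=0: VC-HIT | VC [12, 24]
  [4] addr=0x44 blk=8 s=0: L1-HIT | VC [12, 24]
  [5] addr=0x47 blk=8 s=0: L1-HIT | VC [12, 24]
  [6] addr=0x44 blk=8 s=0: L1-HIT | VC [12, 24]
  [7] addr=0x46 blk=8 s=0: L1-HIT | VC [12, 24]
  [8] addr=0x21 blk=4 s=0: MISS | VC [12, 24, 8]
  [9] addr=0x40 blk=8 s=0: VC-HIT | VC [12, 24, 4]
  [10] addr=0x24 blk=4 s=0: VC-HIT | VC [12, 24, 8]

OUTCOME = L1-HIT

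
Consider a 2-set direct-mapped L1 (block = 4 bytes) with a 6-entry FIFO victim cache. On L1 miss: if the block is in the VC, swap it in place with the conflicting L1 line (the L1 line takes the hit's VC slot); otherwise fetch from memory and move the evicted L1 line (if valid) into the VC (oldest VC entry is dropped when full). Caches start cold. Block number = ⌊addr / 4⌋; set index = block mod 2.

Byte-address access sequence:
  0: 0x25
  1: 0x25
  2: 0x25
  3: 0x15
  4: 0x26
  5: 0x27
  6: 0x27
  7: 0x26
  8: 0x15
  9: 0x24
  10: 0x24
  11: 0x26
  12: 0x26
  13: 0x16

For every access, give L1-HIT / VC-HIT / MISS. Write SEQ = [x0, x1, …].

0: 0x25 (blk 9, set 1) → MISS  vc=[]
1: 0x25 (blk 9, set 1) → L1-HIT  vc=[]
2: 0x25 (blk 9, set 1) → L1-HIT  vc=[]
3: 0x15 (blk 5, set 1) → MISS  vc=[9]
4: 0x26 (blk 9, set 1) → VC-HIT  vc=[5]
5: 0x27 (blk 9, set 1) → L1-HIT  vc=[5]
6: 0x27 (blk 9, set 1) → L1-HIT  vc=[5]
7: 0x26 (blk 9, set 1) → L1-HIT  vc=[5]
8: 0x15 (blk 5, set 1) → VC-HIT  vc=[9]
9: 0x24 (blk 9, set 1) → VC-HIT  vc=[5]
10: 0x24 (blk 9, set 1) → L1-HIT  vc=[5]
11: 0x26 (blk 9, set 1) → L1-HIT  vc=[5]
12: 0x26 (blk 9, set 1) → L1-HIT  vc=[5]
13: 0x16 (blk 5, set 1) → VC-HIT  vc=[9]

SEQ = [MISS, L1-HIT, L1-HIT, MISS, VC-HIT, L1-HIT, L1-HIT, L1-HIT, VC-HIT, VC-HIT, L1-HIT, L1-HIT, L1-HIT, VC-HIT]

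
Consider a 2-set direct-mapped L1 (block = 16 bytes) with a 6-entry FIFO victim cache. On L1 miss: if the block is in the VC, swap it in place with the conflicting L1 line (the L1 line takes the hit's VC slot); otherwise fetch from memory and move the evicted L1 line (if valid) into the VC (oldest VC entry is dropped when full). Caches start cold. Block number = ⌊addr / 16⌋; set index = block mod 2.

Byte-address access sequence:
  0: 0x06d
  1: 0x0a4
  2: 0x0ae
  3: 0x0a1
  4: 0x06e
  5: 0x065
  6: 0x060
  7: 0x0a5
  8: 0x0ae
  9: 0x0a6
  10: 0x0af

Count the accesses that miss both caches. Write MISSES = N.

MISSES = 2

0: 0x6d (blk 6, set 0) → MISS  vc=[]
1: 0xa4 (blk 10, set 0) → MISS  vc=[6]
2: 0xae (blk 10, set 0) → L1-HIT  vc=[6]
3: 0xa1 (blk 10, set 0) → L1-HIT  vc=[6]
4: 0x6e (blk 6, set 0) → VC-HIT  vc=[10]
5: 0x65 (blk 6, set 0) → L1-HIT  vc=[10]
6: 0x60 (blk 6, set 0) → L1-HIT  vc=[10]
7: 0xa5 (blk 10, set 0) → VC-HIT  vc=[6]
8: 0xae (blk 10, set 0) → L1-HIT  vc=[6]
9: 0xa6 (blk 10, set 0) → L1-HIT  vc=[6]
10: 0xaf (blk 10, set 0) → L1-HIT  vc=[6]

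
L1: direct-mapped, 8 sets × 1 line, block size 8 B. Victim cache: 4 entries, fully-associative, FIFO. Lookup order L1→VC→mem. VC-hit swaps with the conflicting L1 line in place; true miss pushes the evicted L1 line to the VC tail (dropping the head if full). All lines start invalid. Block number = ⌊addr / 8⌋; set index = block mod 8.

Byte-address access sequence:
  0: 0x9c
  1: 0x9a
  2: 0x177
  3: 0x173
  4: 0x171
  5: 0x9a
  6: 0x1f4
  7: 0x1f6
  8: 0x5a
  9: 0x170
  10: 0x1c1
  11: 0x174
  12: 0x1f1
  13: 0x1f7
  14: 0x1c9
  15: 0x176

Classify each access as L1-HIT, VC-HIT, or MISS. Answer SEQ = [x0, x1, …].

  [0] addr=0x9c blk=19 s=3: MISS | VC []
  [1] addr=0x9a blk=19 s=3: L1-HIT | VC []
  [2] addr=0x177 blk=46 s=6: MISS | VC []
  [3] addr=0x173 blk=46 s=6: L1-HIT | VC []
  [4] addr=0x171 blk=46 s=6: L1-HIT | VC []
  [5] addr=0x9a blk=19 s=3: L1-HIT | VC []
  [6] addr=0x1f4 blk=62 s=6: MISS | VC [46]
  [7] addr=0x1f6 blk=62 s=6: L1-HIT | VC [46]
  [8] addr=0x5a blk=11 s=3: MISS | VC [46, 19]
  [9] addr=0x170 blk=46 s=6: VC-HIT | VC [62, 19]
  [10] addr=0x1c1 blk=56 s=0: MISS | VC [62, 19]
  [11] addr=0x174 blk=46 s=6: L1-HIT | VC [62, 19]
  [12] addr=0x1f1 blk=62 s=6: VC-HIT | VC [46, 19]
  [13] addr=0x1f7 blk=62 s=6: L1-HIT | VC [46, 19]
  [14] addr=0x1c9 blk=57 s=1: MISS | VC [46, 19]
  [15] addr=0x176 blk=46 s=6: VC-HIT | VC [62, 19]

SEQ = [MISS, L1-HIT, MISS, L1-HIT, L1-HIT, L1-HIT, MISS, L1-HIT, MISS, VC-HIT, MISS, L1-HIT, VC-HIT, L1-HIT, MISS, VC-HIT]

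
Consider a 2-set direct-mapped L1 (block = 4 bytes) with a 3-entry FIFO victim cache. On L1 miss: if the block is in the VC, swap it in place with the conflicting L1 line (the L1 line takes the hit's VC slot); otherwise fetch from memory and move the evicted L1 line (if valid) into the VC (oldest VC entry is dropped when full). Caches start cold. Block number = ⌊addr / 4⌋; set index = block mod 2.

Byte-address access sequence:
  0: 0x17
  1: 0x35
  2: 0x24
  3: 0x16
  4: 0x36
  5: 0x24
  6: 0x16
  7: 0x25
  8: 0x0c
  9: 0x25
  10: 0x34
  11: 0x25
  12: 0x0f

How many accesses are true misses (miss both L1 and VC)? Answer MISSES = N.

MISSES = 4

0: 0x17 (blk 5, set 1) → MISS  vc=[]
1: 0x35 (blk 13, set 1) → MISS  vc=[5]
2: 0x24 (blk 9, set 1) → MISS  vc=[5, 13]
3: 0x16 (blk 5, set 1) → VC-HIT  vc=[9, 13]
4: 0x36 (blk 13, set 1) → VC-HIT  vc=[9, 5]
5: 0x24 (blk 9, set 1) → VC-HIT  vc=[13, 5]
6: 0x16 (blk 5, set 1) → VC-HIT  vc=[13, 9]
7: 0x25 (blk 9, set 1) → VC-HIT  vc=[13, 5]
8: 0xc (blk 3, set 1) → MISS  vc=[13, 5, 9]
9: 0x25 (blk 9, set 1) → VC-HIT  vc=[13, 5, 3]
10: 0x34 (blk 13, set 1) → VC-HIT  vc=[9, 5, 3]
11: 0x25 (blk 9, set 1) → VC-HIT  vc=[13, 5, 3]
12: 0xf (blk 3, set 1) → VC-HIT  vc=[13, 5, 9]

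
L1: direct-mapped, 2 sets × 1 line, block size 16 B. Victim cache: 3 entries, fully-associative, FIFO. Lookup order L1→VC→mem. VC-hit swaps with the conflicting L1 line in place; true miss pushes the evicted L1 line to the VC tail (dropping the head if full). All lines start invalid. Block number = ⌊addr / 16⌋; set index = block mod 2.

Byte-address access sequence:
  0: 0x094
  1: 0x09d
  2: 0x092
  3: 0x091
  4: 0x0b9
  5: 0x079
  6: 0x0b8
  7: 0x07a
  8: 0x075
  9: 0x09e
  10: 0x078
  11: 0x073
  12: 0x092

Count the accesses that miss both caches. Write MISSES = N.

MISSES = 3

  [0] addr=0x94 blk=9 s=1: MISS | VC []
  [1] addr=0x9d blk=9 s=1: L1-HIT | VC []
  [2] addr=0x92 blk=9 s=1: L1-HIT | VC []
  [3] addr=0x91 blk=9 s=1: L1-HIT | VC []
  [4] addr=0xb9 blk=11 s=1: MISS | VC [9]
  [5] addr=0x79 blk=7 s=1: MISS | VC [9, 11]
  [6] addr=0xb8 blk=11 s=1: VC-HIT | VC [9, 7]
  [7] addr=0x7a blk=7 s=1: VC-HIT | VC [9, 11]
  [8] addr=0x75 blk=7 s=1: L1-HIT | VC [9, 11]
  [9] addr=0x9e blk=9 s=1: VC-HIT | VC [7, 11]
  [10] addr=0x78 blk=7 s=1: VC-HIT | VC [9, 11]
  [11] addr=0x73 blk=7 s=1: L1-HIT | VC [9, 11]
  [12] addr=0x92 blk=9 s=1: VC-HIT | VC [7, 11]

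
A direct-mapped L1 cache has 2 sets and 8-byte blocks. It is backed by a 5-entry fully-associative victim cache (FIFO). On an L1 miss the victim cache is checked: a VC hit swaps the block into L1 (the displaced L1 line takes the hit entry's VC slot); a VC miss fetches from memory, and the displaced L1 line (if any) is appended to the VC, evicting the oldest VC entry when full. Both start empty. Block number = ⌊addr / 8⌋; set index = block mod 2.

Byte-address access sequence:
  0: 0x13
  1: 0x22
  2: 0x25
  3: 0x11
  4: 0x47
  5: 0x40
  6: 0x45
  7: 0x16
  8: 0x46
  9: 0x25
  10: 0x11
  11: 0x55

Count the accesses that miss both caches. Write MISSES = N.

  [0] addr=0x13 blk=2 s=0: MISS | VC []
  [1] addr=0x22 blk=4 s=0: MISS | VC [2]
  [2] addr=0x25 blk=4 s=0: L1-HIT | VC [2]
  [3] addr=0x11 blk=2 s=0: VC-HIT | VC [4]
  [4] addr=0x47 blk=8 s=0: MISS | VC [4, 2]
  [5] addr=0x40 blk=8 s=0: L1-HIT | VC [4, 2]
  [6] addr=0x45 blk=8 s=0: L1-HIT | VC [4, 2]
  [7] addr=0x16 blk=2 s=0: VC-HIT | VC [4, 8]
  [8] addr=0x46 blk=8 s=0: VC-HIT | VC [4, 2]
  [9] addr=0x25 blk=4 s=0: VC-HIT | VC [8, 2]
  [10] addr=0x11 blk=2 s=0: VC-HIT | VC [8, 4]
  [11] addr=0x55 blk=10 s=0: MISS | VC [8, 4, 2]

MISSES = 4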